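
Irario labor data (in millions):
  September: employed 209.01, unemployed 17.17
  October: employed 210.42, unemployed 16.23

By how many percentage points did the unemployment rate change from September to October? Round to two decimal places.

September: labor force = 209.01 + 17.17 = 226.18; u = 17.17/226.18 = 7.59%.
October: labor force = 210.42 + 16.23 = 226.65; u = 16.23/226.65 = 7.16%.
Change = 7.16% − 7.59% = −0.43 pp.

The unemployment rate changed by −0.43 percentage points.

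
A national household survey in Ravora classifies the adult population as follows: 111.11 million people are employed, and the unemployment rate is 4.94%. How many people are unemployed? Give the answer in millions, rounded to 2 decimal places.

Let U be the number unemployed. The labor force is E + U, and U/(E+U) = 0.0494.
So U = 0.0494 × 111.11 / (1 − 0.0494) = 5.4888 / 0.9506 ≈ 5.77 million.

About 5.77 million are unemployed.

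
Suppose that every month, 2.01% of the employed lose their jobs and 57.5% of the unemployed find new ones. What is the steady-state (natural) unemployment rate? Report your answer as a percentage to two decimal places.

Steady-state unemployment rate ≈ 3.38%.

At steady state the flows balance: s·E = f·U, so U/(E+U) = s/(s+f).
u* = 2.01 / (2.01 + 57.5) = 2.01 / 59.51 = 3.38%.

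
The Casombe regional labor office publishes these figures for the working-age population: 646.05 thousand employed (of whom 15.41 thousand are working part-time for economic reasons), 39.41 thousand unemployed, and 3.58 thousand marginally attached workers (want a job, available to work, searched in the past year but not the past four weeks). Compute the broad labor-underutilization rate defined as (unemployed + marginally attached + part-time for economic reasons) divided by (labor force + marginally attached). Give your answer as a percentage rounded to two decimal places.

Labor force = 646.05 + 39.41 = 685.46 thousand.
Numerator = 39.41 + 3.58 + 15.41 = 58.40 thousand.
Denominator = 685.46 + 3.58 = 689.04 thousand.
Broad rate = 58.40 / 689.04 = 8.48%.

Broad underutilization rate ≈ 8.48%.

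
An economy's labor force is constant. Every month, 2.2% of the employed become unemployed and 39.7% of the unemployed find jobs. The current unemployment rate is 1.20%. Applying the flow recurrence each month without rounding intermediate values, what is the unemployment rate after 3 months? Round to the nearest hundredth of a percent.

With a fixed labor force, u_{t+1} = u_t + s·(1−u_t) − f·u_t = u_t·(1−s−f) + s.
Here 1−s−f = 0.581 and s = 0.022.
u_1 = 0.012000 × 0.581 + 0.022 = 0.028972.
u_2 = 0.028972 × 0.581 + 0.022 = 0.038833.
u_3 = 0.038833 × 0.581 + 0.022 = 0.044562.

Unemployment rate after three months ≈ 4.46%.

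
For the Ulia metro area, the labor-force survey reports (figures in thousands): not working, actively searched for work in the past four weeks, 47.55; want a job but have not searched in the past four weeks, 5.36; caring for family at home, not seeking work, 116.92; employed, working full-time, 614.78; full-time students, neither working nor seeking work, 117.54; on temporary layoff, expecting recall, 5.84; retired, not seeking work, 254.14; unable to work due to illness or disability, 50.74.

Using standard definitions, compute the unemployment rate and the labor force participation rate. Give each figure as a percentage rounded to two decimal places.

Unemployment rate ≈ 7.99%; labor force participation rate ≈ 55.09%.

Employed = 614.78 thousand.
Unemployed = 47.55 + 5.84 = 53.39 thousand (jobless and actively searching, or on temporary layoff).
Labor force = 614.78 + 53.39 = 668.17 thousand.
Not in labor force = 5.36 + 116.92 + 117.54 + 254.14 + 50.74 = 544.70 thousand (those not working and not actively searching are outside the labor force — including those who want a job but have given up searching).
Civilian working-age population = 668.17 + 544.70 = 1,212.87 thousand.
Unemployment rate = 53.39 / 668.17 = 7.99%.
Labor force participation rate = 668.17 / 1,212.87 = 55.09%.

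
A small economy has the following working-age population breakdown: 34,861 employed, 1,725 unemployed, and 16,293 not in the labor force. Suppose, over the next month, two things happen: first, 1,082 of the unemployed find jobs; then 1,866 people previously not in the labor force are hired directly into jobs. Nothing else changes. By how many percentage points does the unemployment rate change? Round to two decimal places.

The unemployment rate changes by −3.04 percentage points.

Initially, labor force = 34,861 + 1,725 = 36,586, so u = 1,725/36,586 = 4.71%.
After the first change, unemployed falls and employed rises by 1,082; labor force unchanged → E = 35,943, U = 643, labor force = 36,586.
After the second change, employed and labor force both rise by 1,866; unemployed unchanged → E = 37,809, U = 643, labor force = 38,452.
New unemployment rate = 643 / 38,452 = 1.67%.
Change = 1.67% − 4.71% = −3.04 percentage points.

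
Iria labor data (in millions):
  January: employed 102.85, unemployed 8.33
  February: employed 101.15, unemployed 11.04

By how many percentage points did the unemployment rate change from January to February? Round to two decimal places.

January: labor force = 102.85 + 8.33 = 111.18; u = 8.33/111.18 = 7.49%.
February: labor force = 101.15 + 11.04 = 112.19; u = 11.04/112.19 = 9.84%.
Change = 9.84% − 7.49% = +2.35 pp.

The unemployment rate changed by +2.35 percentage points.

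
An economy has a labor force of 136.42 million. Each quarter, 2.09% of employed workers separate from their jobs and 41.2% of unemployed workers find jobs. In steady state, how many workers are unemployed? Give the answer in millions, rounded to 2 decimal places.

About 6.59 million are unemployed in steady state.

Steady-state unemployment rate u* = s/(s+f) = 2.09/(2.09+41.2) = 0.048279.
Unemployed = u* × labor force = 0.048279 × 136.42 ≈ 6.59 million.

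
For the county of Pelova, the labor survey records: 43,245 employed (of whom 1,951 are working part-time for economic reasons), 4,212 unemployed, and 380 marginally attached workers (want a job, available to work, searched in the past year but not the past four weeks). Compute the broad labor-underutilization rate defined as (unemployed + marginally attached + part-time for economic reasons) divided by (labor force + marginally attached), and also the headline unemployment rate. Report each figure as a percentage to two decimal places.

Labor force = 43,245 + 4,212 = 47,457.
Numerator = 4,212 + 380 + 1,951 = 6,543.
Denominator = 47,457 + 380 = 47,837.
Broad rate = 6,543 / 47,837 = 13.68%.
Headline unemployment rate = 4,212 / 47,457 = 8.88%.

Broad underutilization rate ≈ 13.68%; headline unemployment rate ≈ 8.88%.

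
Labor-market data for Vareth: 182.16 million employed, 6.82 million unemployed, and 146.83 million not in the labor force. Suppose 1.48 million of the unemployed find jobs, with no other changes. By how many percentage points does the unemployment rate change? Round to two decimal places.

Initially, labor force = 182.16 + 6.82 = 188.98 million, so u = 6.82/188.98 = 3.61%.
After the change, unemployed falls and employed rises by 1.48; labor force unchanged → E = 183.64, U = 5.34, labor force = 188.98 million.
New unemployment rate = 5.34 / 188.98 = 2.83%.
Change = 2.83% − 3.61% = −0.78 percentage points.

The unemployment rate changes by −0.78 percentage points.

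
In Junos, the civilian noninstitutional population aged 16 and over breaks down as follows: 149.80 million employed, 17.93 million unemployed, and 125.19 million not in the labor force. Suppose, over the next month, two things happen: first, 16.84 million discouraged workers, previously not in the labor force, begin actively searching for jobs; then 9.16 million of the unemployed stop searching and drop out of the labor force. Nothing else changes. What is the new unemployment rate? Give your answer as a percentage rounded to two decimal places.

New unemployment rate ≈ 14.60%.

Initially, labor force = 149.80 + 17.93 = 167.73 million, so u = 17.93/167.73 = 10.69%.
After the first change, unemployed and labor force both rise by 16.84 → E = 149.80, U = 34.77, labor force = 184.57 million.
After the second change, unemployed and labor force both fall by 9.16 → E = 149.80, U = 25.61, labor force = 175.41 million.
New unemployment rate = 25.61 / 175.41 = 14.60%.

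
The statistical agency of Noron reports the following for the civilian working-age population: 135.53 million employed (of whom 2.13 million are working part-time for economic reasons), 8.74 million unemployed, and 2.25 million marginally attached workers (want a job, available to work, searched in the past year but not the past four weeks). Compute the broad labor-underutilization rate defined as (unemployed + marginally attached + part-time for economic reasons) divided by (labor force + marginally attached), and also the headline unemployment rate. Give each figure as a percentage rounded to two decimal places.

Broad underutilization rate ≈ 8.95%; headline unemployment rate ≈ 6.06%.

Labor force = 135.53 + 8.74 = 144.27 million.
Numerator = 8.74 + 2.25 + 2.13 = 13.12 million.
Denominator = 144.27 + 2.25 = 146.52 million.
Broad rate = 13.12 / 146.52 = 8.95%.
Headline unemployment rate = 8.74 / 144.27 = 6.06%.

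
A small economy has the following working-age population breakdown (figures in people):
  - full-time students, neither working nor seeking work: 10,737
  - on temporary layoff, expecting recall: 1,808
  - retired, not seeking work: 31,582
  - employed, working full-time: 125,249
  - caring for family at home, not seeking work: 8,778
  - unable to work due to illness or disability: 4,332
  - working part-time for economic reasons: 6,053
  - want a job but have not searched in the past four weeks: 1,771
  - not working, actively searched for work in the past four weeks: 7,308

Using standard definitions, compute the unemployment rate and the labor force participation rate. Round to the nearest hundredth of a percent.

Employed = 125,249 + 6,053 = 131,302 (anyone who worked, including part-time for economic reasons, counts as employed).
Unemployed = 1,808 + 7,308 = 9,116 (jobless and actively searching, or on temporary layoff).
Labor force = 131,302 + 9,116 = 140,418.
Not in labor force = 10,737 + 31,582 + 8,778 + 4,332 + 1,771 = 57,200 (those not working and not actively searching are outside the labor force — including those who want a job but have given up searching).
Civilian working-age population = 140,418 + 57,200 = 197,618.
Unemployment rate = 9,116 / 140,418 = 6.49%.
Labor force participation rate = 140,418 / 197,618 = 71.06%.

Unemployment rate ≈ 6.49%; labor force participation rate ≈ 71.06%.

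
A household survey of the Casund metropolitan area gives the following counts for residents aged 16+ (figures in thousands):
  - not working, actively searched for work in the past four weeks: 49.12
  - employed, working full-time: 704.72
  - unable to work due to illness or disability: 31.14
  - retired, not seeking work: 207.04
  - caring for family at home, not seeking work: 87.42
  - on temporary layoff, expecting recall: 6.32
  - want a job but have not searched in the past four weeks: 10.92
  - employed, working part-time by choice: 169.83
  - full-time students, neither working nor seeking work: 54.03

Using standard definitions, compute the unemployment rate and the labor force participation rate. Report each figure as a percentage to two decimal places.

Employed = 704.72 + 169.83 = 874.55 thousand.
Unemployed = 49.12 + 6.32 = 55.44 thousand (jobless and actively searching, or on temporary layoff).
Labor force = 874.55 + 55.44 = 929.99 thousand.
Not in labor force = 31.14 + 207.04 + 87.42 + 10.92 + 54.03 = 390.55 thousand (those not working and not actively searching are outside the labor force — including those who want a job but have given up searching).
Civilian working-age population = 929.99 + 390.55 = 1,320.54 thousand.
Unemployment rate = 55.44 / 929.99 = 5.96%.
Labor force participation rate = 929.99 / 1,320.54 = 70.42%.

Unemployment rate ≈ 5.96%; labor force participation rate ≈ 70.42%.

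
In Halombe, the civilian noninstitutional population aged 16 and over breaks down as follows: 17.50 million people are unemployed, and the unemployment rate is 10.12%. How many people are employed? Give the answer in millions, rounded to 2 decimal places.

About 155.42 million are employed.

Labor force = U / u = 17.50 / 0.1012 ≈ 172.92 million.
Employed = labor force − unemployed = 172.92 − 17.50 = 155.42 million.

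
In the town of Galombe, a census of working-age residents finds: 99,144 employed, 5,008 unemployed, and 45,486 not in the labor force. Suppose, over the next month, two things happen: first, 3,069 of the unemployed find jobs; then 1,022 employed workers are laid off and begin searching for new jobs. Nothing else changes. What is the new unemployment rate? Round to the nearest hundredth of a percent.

Initially, labor force = 99,144 + 5,008 = 104,152, so u = 5,008/104,152 = 4.81%.
After the first change, unemployed falls and employed rises by 3,069; labor force unchanged → E = 102,213, U = 1,939, labor force = 104,152.
After the second change, employed falls and unemployed rises by 1,022; labor force unchanged → E = 101,191, U = 2,961, labor force = 104,152.
New unemployment rate = 2,961 / 104,152 = 2.84%.

New unemployment rate ≈ 2.84%.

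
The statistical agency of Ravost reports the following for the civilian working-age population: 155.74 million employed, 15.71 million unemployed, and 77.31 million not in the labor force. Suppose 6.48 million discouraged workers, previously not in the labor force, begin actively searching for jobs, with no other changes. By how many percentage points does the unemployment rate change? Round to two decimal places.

The unemployment rate changes by +3.31 percentage points.

Initially, labor force = 155.74 + 15.71 = 171.45 million, so u = 15.71/171.45 = 9.16%.
After the change, unemployed and labor force both rise by 6.48 → E = 155.74, U = 22.19, labor force = 177.93 million.
New unemployment rate = 22.19 / 177.93 = 12.47%.
Change = 12.47% − 9.16% = +3.31 percentage points.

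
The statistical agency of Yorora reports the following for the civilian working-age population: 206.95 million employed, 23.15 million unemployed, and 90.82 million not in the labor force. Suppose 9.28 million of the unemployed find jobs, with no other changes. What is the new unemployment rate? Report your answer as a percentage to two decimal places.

Initially, labor force = 206.95 + 23.15 = 230.10 million, so u = 23.15/230.10 = 10.06%.
After the change, unemployed falls and employed rises by 9.28; labor force unchanged → E = 216.23, U = 13.87, labor force = 230.10 million.
New unemployment rate = 13.87 / 230.10 = 6.03%.

New unemployment rate ≈ 6.03%.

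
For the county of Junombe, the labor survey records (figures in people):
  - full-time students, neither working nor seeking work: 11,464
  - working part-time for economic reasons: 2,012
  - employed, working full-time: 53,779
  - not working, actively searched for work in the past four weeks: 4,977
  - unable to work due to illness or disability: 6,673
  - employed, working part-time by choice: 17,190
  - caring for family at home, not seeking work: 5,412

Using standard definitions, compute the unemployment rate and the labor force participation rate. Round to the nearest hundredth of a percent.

Unemployment rate ≈ 6.38%; labor force participation rate ≈ 76.80%.

Employed = 2,012 + 53,779 + 17,190 = 72,981 (anyone who worked, including part-time for economic reasons, counts as employed).
Unemployed = 4,977.
Labor force = 72,981 + 4,977 = 77,958.
Not in labor force = 11,464 + 6,673 + 5,412 = 23,549 (those not working and not actively searching are outside the labor force).
Civilian working-age population = 77,958 + 23,549 = 101,507.
Unemployment rate = 4,977 / 77,958 = 6.38%.
Labor force participation rate = 77,958 / 101,507 = 76.80%.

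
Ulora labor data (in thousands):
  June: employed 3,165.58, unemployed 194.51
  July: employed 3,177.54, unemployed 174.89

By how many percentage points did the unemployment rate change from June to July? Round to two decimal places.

June: labor force = 3,165.58 + 194.51 = 3,360.09; u = 194.51/3,360.09 = 5.79%.
July: labor force = 3,177.54 + 174.89 = 3,352.43; u = 174.89/3,352.43 = 5.22%.
Change = 5.22% − 5.79% = −0.57 pp.

The unemployment rate changed by −0.57 percentage points.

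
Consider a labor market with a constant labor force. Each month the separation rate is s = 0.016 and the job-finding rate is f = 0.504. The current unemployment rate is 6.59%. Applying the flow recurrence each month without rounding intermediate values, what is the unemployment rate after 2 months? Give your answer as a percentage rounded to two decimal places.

With a fixed labor force, u_{t+1} = u_t + s·(1−u_t) − f·u_t = u_t·(1−s−f) + s.
Here 1−s−f = 0.480 and s = 0.016.
u_1 = 0.065900 × 0.480 + 0.016 = 0.047632.
u_2 = 0.047632 × 0.480 + 0.016 = 0.038863.

Unemployment rate after two months ≈ 3.89%.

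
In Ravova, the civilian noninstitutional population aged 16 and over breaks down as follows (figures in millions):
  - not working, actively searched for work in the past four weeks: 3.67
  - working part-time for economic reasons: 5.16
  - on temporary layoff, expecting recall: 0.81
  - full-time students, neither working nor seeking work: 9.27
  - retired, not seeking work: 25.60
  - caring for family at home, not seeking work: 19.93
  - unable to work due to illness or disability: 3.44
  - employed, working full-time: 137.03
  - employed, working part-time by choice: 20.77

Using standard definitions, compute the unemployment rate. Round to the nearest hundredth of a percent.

Unemployment rate ≈ 2.68%.

Employed = 5.16 + 137.03 + 20.77 = 162.96 million (anyone who worked, including part-time for economic reasons, counts as employed).
Unemployed = 3.67 + 0.81 = 4.48 million (jobless and actively searching, or on temporary layoff).
Labor force = 162.96 + 4.48 = 167.44 million.
Unemployment rate = 4.48 / 167.44 = 2.68%.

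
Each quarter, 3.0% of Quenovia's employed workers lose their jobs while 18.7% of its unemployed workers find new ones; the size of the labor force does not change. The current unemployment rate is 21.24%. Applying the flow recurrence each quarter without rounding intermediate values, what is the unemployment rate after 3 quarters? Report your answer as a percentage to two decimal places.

With a fixed labor force, u_{t+1} = u_t + s·(1−u_t) − f·u_t = u_t·(1−s−f) + s.
Here 1−s−f = 0.783 and s = 0.030.
u_1 = 0.212400 × 0.783 + 0.030 = 0.196309.
u_2 = 0.196309 × 0.783 + 0.030 = 0.183710.
u_3 = 0.183710 × 0.783 + 0.030 = 0.173845.

Unemployment rate after three quarters ≈ 17.38%.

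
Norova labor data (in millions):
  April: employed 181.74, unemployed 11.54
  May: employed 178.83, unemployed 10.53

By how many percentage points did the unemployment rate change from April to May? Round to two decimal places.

April: labor force = 181.74 + 11.54 = 193.28; u = 11.54/193.28 = 5.97%.
May: labor force = 178.83 + 10.53 = 189.36; u = 10.53/189.36 = 5.56%.
Change = 5.56% − 5.97% = −0.41 pp.

The unemployment rate changed by −0.41 percentage points.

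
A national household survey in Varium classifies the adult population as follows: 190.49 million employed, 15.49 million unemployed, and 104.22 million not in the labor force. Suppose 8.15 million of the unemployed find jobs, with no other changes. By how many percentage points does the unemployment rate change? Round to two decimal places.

The unemployment rate changes by −3.96 percentage points.

Initially, labor force = 190.49 + 15.49 = 205.98 million, so u = 15.49/205.98 = 7.52%.
After the change, unemployed falls and employed rises by 8.15; labor force unchanged → E = 198.64, U = 7.34, labor force = 205.98 million.
New unemployment rate = 7.34 / 205.98 = 3.56%.
Change = 3.56% − 7.52% = −3.96 percentage points.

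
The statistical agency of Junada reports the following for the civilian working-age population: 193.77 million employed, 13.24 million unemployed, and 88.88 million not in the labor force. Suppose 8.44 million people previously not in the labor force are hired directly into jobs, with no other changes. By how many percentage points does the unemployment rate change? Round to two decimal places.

The unemployment rate changes by −0.25 percentage points.

Initially, labor force = 193.77 + 13.24 = 207.01 million, so u = 13.24/207.01 = 6.40%.
After the change, employed and labor force both rise by 8.44; unemployed unchanged → E = 202.21, U = 13.24, labor force = 215.45 million.
New unemployment rate = 13.24 / 215.45 = 6.15%.
Change = 6.15% − 6.40% = −0.25 percentage points.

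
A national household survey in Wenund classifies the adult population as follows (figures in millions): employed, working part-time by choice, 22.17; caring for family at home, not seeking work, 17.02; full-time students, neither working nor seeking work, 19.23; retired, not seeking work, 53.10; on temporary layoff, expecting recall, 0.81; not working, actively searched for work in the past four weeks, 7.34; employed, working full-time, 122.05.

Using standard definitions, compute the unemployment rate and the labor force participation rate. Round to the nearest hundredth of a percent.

Employed = 22.17 + 122.05 = 144.22 million.
Unemployed = 0.81 + 7.34 = 8.15 million (jobless and actively searching, or on temporary layoff).
Labor force = 144.22 + 8.15 = 152.37 million.
Not in labor force = 17.02 + 19.23 + 53.10 = 89.35 million (those not working and not actively searching are outside the labor force).
Civilian working-age population = 152.37 + 89.35 = 241.72 million.
Unemployment rate = 8.15 / 152.37 = 5.35%.
Labor force participation rate = 152.37 / 241.72 = 63.04%.

Unemployment rate ≈ 5.35%; labor force participation rate ≈ 63.04%.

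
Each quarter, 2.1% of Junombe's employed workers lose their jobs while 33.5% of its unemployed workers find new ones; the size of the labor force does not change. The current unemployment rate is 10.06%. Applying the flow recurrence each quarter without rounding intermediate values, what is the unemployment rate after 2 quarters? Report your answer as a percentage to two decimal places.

With a fixed labor force, u_{t+1} = u_t + s·(1−u_t) − f·u_t = u_t·(1−s−f) + s.
Here 1−s−f = 0.644 and s = 0.021.
u_1 = 0.100600 × 0.644 + 0.021 = 0.085786.
u_2 = 0.085786 × 0.644 + 0.021 = 0.076246.

Unemployment rate after two quarters ≈ 7.62%.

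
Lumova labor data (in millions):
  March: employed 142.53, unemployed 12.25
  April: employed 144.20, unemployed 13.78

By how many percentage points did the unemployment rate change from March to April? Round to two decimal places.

The unemployment rate changed by +0.81 percentage points.

March: labor force = 142.53 + 12.25 = 154.78; u = 12.25/154.78 = 7.91%.
April: labor force = 144.20 + 13.78 = 157.98; u = 13.78/157.98 = 8.72%.
Change = 8.72% − 7.91% = +0.81 pp.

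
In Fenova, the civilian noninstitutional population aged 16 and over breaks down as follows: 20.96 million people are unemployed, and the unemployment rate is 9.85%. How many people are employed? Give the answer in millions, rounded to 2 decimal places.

About 191.83 million are employed.

Labor force = U / u = 20.96 / 0.0985 ≈ 212.79 million.
Employed = labor force − unemployed = 212.79 − 20.96 = 191.83 million.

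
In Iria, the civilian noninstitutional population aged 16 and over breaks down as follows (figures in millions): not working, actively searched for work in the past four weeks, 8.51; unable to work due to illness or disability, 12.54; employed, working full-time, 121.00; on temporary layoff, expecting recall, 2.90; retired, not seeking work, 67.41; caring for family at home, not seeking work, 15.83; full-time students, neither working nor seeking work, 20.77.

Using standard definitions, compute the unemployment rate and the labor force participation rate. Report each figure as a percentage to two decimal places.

Unemployment rate ≈ 8.62%; labor force participation rate ≈ 53.19%.

Employed = 121.00 million.
Unemployed = 8.51 + 2.90 = 11.41 million (jobless and actively searching, or on temporary layoff).
Labor force = 121.00 + 11.41 = 132.41 million.
Not in labor force = 12.54 + 67.41 + 15.83 + 20.77 = 116.55 million (those not working and not actively searching are outside the labor force).
Civilian working-age population = 132.41 + 116.55 = 248.96 million.
Unemployment rate = 11.41 / 132.41 = 8.62%.
Labor force participation rate = 132.41 / 248.96 = 53.19%.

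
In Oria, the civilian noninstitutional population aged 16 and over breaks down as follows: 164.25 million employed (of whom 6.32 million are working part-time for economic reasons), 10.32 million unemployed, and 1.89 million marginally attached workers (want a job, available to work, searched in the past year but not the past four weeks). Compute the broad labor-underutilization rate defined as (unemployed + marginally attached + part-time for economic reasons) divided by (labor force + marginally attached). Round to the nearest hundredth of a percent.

Labor force = 164.25 + 10.32 = 174.57 million.
Numerator = 10.32 + 1.89 + 6.32 = 18.53 million.
Denominator = 174.57 + 1.89 = 176.46 million.
Broad rate = 18.53 / 176.46 = 10.50%.

Broad underutilization rate ≈ 10.50%.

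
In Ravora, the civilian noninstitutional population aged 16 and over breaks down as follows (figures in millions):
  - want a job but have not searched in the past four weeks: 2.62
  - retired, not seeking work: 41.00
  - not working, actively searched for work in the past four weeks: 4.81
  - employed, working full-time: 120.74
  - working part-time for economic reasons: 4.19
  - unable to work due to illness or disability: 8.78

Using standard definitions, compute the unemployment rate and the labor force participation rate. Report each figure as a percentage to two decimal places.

Unemployment rate ≈ 3.71%; labor force participation rate ≈ 71.23%.

Employed = 120.74 + 4.19 = 124.93 million (anyone who worked, including part-time for economic reasons, counts as employed).
Unemployed = 4.81 million.
Labor force = 124.93 + 4.81 = 129.74 million.
Not in labor force = 2.62 + 41.00 + 8.78 = 52.40 million (those not working and not actively searching are outside the labor force — including those who want a job but have given up searching).
Civilian working-age population = 129.74 + 52.40 = 182.14 million.
Unemployment rate = 4.81 / 129.74 = 3.71%.
Labor force participation rate = 129.74 / 182.14 = 71.23%.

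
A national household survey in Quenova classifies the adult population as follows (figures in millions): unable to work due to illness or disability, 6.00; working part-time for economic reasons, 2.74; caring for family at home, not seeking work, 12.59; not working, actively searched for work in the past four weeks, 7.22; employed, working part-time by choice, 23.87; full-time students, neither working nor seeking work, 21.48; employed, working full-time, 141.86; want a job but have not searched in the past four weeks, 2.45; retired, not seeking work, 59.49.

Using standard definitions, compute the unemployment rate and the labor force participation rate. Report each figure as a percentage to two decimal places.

Employed = 2.74 + 23.87 + 141.86 = 168.47 million (anyone who worked, including part-time for economic reasons, counts as employed).
Unemployed = 7.22 million.
Labor force = 168.47 + 7.22 = 175.69 million.
Not in labor force = 6.00 + 12.59 + 21.48 + 2.45 + 59.49 = 102.01 million (those not working and not actively searching are outside the labor force — including those who want a job but have given up searching).
Civilian working-age population = 175.69 + 102.01 = 277.70 million.
Unemployment rate = 7.22 / 175.69 = 4.11%.
Labor force participation rate = 175.69 / 277.70 = 63.27%.

Unemployment rate ≈ 4.11%; labor force participation rate ≈ 63.27%.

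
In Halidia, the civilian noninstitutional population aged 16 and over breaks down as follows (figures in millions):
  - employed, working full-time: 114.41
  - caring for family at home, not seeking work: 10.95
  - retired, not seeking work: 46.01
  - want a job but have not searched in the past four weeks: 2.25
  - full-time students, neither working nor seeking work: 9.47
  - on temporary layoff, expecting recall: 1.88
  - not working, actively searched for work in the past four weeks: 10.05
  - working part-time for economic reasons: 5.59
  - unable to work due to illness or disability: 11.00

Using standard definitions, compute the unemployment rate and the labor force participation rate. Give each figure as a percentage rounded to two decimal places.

Unemployment rate ≈ 9.04%; labor force participation rate ≈ 62.35%.

Employed = 114.41 + 5.59 = 120.00 million (anyone who worked, including part-time for economic reasons, counts as employed).
Unemployed = 1.88 + 10.05 = 11.93 million (jobless and actively searching, or on temporary layoff).
Labor force = 120.00 + 11.93 = 131.93 million.
Not in labor force = 10.95 + 46.01 + 2.25 + 9.47 + 11.00 = 79.68 million (those not working and not actively searching are outside the labor force — including those who want a job but have given up searching).
Civilian working-age population = 131.93 + 79.68 = 211.61 million.
Unemployment rate = 11.93 / 131.93 = 9.04%.
Labor force participation rate = 131.93 / 211.61 = 62.35%.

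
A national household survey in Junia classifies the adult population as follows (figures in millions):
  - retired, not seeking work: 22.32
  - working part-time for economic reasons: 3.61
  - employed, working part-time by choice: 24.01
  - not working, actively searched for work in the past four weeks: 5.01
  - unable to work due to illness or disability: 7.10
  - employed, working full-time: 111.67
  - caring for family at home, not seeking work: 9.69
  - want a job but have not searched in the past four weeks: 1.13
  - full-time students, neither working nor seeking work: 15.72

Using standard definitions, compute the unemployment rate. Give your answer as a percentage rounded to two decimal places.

Unemployment rate ≈ 3.47%.

Employed = 3.61 + 24.01 + 111.67 = 139.29 million (anyone who worked, including part-time for economic reasons, counts as employed).
Unemployed = 5.01 million.
Labor force = 139.29 + 5.01 = 144.30 million.
Unemployment rate = 5.01 / 144.30 = 3.47%.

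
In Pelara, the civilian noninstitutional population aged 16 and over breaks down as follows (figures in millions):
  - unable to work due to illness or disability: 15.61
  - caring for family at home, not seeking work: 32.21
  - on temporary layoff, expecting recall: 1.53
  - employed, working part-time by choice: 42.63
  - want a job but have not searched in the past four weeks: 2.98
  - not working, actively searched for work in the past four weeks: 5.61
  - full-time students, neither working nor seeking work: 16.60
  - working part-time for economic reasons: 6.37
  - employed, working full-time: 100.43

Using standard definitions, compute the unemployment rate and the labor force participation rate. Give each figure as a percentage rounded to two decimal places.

Unemployment rate ≈ 4.56%; labor force participation rate ≈ 69.91%.

Employed = 42.63 + 6.37 + 100.43 = 149.43 million (anyone who worked, including part-time for economic reasons, counts as employed).
Unemployed = 1.53 + 5.61 = 7.14 million (jobless and actively searching, or on temporary layoff).
Labor force = 149.43 + 7.14 = 156.57 million.
Not in labor force = 15.61 + 32.21 + 2.98 + 16.60 = 67.40 million (those not working and not actively searching are outside the labor force — including those who want a job but have given up searching).
Civilian working-age population = 156.57 + 67.40 = 223.97 million.
Unemployment rate = 7.14 / 156.57 = 4.56%.
Labor force participation rate = 156.57 / 223.97 = 69.91%.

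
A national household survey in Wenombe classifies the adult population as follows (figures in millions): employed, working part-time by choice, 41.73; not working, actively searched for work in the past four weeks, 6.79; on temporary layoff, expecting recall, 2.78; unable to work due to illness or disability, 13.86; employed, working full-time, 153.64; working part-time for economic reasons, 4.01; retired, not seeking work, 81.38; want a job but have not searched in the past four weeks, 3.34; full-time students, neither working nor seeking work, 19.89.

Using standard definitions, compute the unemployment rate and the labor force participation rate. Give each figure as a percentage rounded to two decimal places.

Unemployment rate ≈ 4.58%; labor force participation rate ≈ 63.82%.

Employed = 41.73 + 153.64 + 4.01 = 199.38 million (anyone who worked, including part-time for economic reasons, counts as employed).
Unemployed = 6.79 + 2.78 = 9.57 million (jobless and actively searching, or on temporary layoff).
Labor force = 199.38 + 9.57 = 208.95 million.
Not in labor force = 13.86 + 81.38 + 3.34 + 19.89 = 118.47 million (those not working and not actively searching are outside the labor force — including those who want a job but have given up searching).
Civilian working-age population = 208.95 + 118.47 = 327.42 million.
Unemployment rate = 9.57 / 208.95 = 4.58%.
Labor force participation rate = 208.95 / 327.42 = 63.82%.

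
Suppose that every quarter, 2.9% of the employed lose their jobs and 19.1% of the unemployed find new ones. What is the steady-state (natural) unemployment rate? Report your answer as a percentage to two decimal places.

At steady state the flows balance: s·E = f·U, so U/(E+U) = s/(s+f).
u* = 2.9 / (2.9 + 19.1) = 2.9 / 22.00 = 13.18%.

Steady-state unemployment rate ≈ 13.18%.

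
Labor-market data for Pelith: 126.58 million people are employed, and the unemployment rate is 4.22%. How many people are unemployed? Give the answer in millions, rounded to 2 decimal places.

About 5.58 million are unemployed.

Let U be the number unemployed. The labor force is E + U, and U/(E+U) = 0.0422.
So U = 0.0422 × 126.58 / (1 − 0.0422) = 5.3417 / 0.9578 ≈ 5.58 million.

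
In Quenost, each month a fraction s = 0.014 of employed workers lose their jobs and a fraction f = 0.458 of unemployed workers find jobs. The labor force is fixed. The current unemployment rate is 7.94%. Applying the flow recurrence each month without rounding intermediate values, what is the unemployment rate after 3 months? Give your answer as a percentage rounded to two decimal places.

With a fixed labor force, u_{t+1} = u_t + s·(1−u_t) − f·u_t = u_t·(1−s−f) + s.
Here 1−s−f = 0.528 and s = 0.014.
u_1 = 0.079400 × 0.528 + 0.014 = 0.055923.
u_2 = 0.055923 × 0.528 + 0.014 = 0.043527.
u_3 = 0.043527 × 0.528 + 0.014 = 0.036982.

Unemployment rate after three months ≈ 3.70%.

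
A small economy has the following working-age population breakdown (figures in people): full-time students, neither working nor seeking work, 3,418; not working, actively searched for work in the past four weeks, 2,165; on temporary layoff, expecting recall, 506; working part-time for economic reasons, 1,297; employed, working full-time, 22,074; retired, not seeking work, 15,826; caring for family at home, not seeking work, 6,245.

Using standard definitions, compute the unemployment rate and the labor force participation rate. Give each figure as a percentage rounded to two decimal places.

Unemployment rate ≈ 10.26%; labor force participation rate ≈ 50.54%.

Employed = 1,297 + 22,074 = 23,371 (anyone who worked, including part-time for economic reasons, counts as employed).
Unemployed = 2,165 + 506 = 2,671 (jobless and actively searching, or on temporary layoff).
Labor force = 23,371 + 2,671 = 26,042.
Not in labor force = 3,418 + 15,826 + 6,245 = 25,489 (those not working and not actively searching are outside the labor force).
Civilian working-age population = 26,042 + 25,489 = 51,531.
Unemployment rate = 2,671 / 26,042 = 10.26%.
Labor force participation rate = 26,042 / 51,531 = 50.54%.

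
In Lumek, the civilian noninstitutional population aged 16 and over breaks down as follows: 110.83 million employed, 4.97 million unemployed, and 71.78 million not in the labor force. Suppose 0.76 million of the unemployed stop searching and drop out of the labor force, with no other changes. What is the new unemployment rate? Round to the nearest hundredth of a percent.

Initially, labor force = 110.83 + 4.97 = 115.80 million, so u = 4.97/115.80 = 4.29%.
After the change, unemployed and labor force both fall by 0.76 → E = 110.83, U = 4.21, labor force = 115.04 million.
New unemployment rate = 4.21 / 115.04 = 3.66%.

New unemployment rate ≈ 3.66%.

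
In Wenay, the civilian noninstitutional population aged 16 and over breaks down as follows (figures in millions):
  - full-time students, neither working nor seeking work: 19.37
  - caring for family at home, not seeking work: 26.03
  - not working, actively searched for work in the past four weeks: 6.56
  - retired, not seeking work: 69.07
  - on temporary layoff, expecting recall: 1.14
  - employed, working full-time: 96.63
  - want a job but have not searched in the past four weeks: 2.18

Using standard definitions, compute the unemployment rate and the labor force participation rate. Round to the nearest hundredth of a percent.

Employed = 96.63 million.
Unemployed = 6.56 + 1.14 = 7.70 million (jobless and actively searching, or on temporary layoff).
Labor force = 96.63 + 7.70 = 104.33 million.
Not in labor force = 19.37 + 26.03 + 69.07 + 2.18 = 116.65 million (those not working and not actively searching are outside the labor force — including those who want a job but have given up searching).
Civilian working-age population = 104.33 + 116.65 = 220.98 million.
Unemployment rate = 7.70 / 104.33 = 7.38%.
Labor force participation rate = 104.33 / 220.98 = 47.21%.

Unemployment rate ≈ 7.38%; labor force participation rate ≈ 47.21%.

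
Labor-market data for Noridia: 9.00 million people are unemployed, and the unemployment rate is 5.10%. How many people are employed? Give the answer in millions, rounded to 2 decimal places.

Labor force = U / u = 9.00 / 0.0510 ≈ 176.47 million.
Employed = labor force − unemployed = 176.47 − 9.00 = 167.47 million.

About 167.47 million are employed.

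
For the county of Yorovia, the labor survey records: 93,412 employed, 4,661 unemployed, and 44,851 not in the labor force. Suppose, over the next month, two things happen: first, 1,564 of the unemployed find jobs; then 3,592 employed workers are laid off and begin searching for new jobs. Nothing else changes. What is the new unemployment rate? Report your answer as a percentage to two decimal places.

Initially, labor force = 93,412 + 4,661 = 98,073, so u = 4,661/98,073 = 4.75%.
After the first change, unemployed falls and employed rises by 1,564; labor force unchanged → E = 94,976, U = 3,097, labor force = 98,073.
After the second change, employed falls and unemployed rises by 3,592; labor force unchanged → E = 91,384, U = 6,689, labor force = 98,073.
New unemployment rate = 6,689 / 98,073 = 6.82%.

New unemployment rate ≈ 6.82%.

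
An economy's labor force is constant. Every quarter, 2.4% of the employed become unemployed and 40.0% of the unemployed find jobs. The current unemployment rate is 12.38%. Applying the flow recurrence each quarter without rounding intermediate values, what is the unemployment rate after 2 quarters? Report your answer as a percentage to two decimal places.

With a fixed labor force, u_{t+1} = u_t + s·(1−u_t) − f·u_t = u_t·(1−s−f) + s.
Here 1−s−f = 0.576 and s = 0.024.
u_1 = 0.123800 × 0.576 + 0.024 = 0.095309.
u_2 = 0.095309 × 0.576 + 0.024 = 0.078898.

Unemployment rate after two quarters ≈ 7.89%.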